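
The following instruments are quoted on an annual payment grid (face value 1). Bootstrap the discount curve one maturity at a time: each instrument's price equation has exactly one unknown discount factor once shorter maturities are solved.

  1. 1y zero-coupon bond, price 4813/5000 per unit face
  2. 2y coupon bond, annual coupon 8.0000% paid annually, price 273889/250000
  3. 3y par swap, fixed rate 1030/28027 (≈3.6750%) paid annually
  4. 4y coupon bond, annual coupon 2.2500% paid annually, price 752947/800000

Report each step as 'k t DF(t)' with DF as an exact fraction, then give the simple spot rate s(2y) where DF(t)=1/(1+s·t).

1 1 4813/5000
2 2 9431/10000
3 3 897/1000
4 4 2147/2500
s(2y) = (1/(9431/10000) − 1)/(2) = 569/18862 ≈ 3.0166%

step 1 [1y] zero: DF = P = 4813/5000 ≈ 0.962600
step 2 [2y] bond c/1=2/25: DF=(273889/250000 − 2/25·(0.962600))/(1+2/25) = 9431/10000 ≈ 0.943100
step 3 [3y] swap r/1=1030/28027: DF=(1 − 1030/28027·(0.962600+0.943100))/(1+1030/28027) = 897/1000 ≈ 0.897000
step 4 [4y] bond c/1=9/400: DF=(752947/800000 − 9/400·(0.962600+0.943100+0.897000))/(1+9/400) = 2147/2500 ≈ 0.858800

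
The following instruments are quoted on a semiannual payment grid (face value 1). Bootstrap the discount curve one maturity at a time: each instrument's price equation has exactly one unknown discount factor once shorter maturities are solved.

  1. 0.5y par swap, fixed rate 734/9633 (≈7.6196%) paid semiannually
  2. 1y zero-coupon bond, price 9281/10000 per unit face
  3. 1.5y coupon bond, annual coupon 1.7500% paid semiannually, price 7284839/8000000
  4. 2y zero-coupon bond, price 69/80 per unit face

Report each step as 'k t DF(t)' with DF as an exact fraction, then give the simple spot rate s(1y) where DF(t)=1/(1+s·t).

1 1/2 9633/10000
2 1 9281/10000
3 3/2 8863/10000
4 2 69/80
s(1y) = (1/(9281/10000) − 1)/(1) = 719/9281 ≈ 7.7470%

step 1 [0.5y] swap r/2=367/9633: DF=(1 − 367/9633·(0))/(1+367/9633) = 9633/10000 ≈ 0.963300
step 2 [1y] zero: DF = P = 9281/10000 ≈ 0.928100
step 3 [1.5y] bond c/2=7/800: DF=(7284839/8000000 − 7/800·(0.963300+0.928100))/(1+7/800) = 8863/10000 ≈ 0.886300
step 4 [2y] zero: DF = P = 69/80 ≈ 0.862500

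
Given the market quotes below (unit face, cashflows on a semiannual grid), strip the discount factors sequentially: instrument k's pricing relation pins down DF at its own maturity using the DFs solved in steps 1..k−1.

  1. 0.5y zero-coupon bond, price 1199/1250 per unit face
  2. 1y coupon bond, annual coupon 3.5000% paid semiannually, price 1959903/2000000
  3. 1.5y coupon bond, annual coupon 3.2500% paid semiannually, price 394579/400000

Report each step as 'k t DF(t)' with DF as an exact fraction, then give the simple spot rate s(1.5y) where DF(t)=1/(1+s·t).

1 1/2 1199/1250
2 1 4733/5000
3 3/2 4701/5000
s(1.5y) = (1/(4701/5000) − 1)/(3/2) = 598/14103 ≈ 4.2402%

step 1 [0.5y] zero: DF = P = 1199/1250 ≈ 0.959200
step 2 [1y] bond c/2=7/400: DF=(1959903/2000000 − 7/400·(0.959200))/(1+7/400) = 4733/5000 ≈ 0.946600
step 3 [1.5y] bond c/2=13/800: DF=(394579/400000 − 13/800·(0.959200+0.946600))/(1+13/800) = 4701/5000 ≈ 0.940200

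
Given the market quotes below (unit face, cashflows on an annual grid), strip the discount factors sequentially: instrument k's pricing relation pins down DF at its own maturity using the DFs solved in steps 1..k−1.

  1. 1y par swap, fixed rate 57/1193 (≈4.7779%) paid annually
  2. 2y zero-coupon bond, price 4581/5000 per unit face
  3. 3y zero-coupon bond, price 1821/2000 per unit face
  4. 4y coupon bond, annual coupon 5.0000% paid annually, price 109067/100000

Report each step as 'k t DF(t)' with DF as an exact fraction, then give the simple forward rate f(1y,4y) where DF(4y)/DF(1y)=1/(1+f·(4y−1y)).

1 1 1193/1250
2 2 4581/5000
3 3 1821/2000
4 4 9063/10000
f(1y,4y) = ((1193/1250)/(9063/10000) − 1)/(3) = 481/27189 ≈ 1.7691%

step 1 [1y] swap r/1=57/1193: DF=(1 − 57/1193·(0))/(1+57/1193) = 1193/1250 ≈ 0.954400
step 2 [2y] zero: DF = P = 4581/5000 ≈ 0.916200
step 3 [3y] zero: DF = P = 1821/2000 ≈ 0.910500
step 4 [4y] bond c/1=1/20: DF=(109067/100000 − 1/20·(0.954400+0.916200+0.910500))/(1+1/20) = 9063/10000 ≈ 0.906300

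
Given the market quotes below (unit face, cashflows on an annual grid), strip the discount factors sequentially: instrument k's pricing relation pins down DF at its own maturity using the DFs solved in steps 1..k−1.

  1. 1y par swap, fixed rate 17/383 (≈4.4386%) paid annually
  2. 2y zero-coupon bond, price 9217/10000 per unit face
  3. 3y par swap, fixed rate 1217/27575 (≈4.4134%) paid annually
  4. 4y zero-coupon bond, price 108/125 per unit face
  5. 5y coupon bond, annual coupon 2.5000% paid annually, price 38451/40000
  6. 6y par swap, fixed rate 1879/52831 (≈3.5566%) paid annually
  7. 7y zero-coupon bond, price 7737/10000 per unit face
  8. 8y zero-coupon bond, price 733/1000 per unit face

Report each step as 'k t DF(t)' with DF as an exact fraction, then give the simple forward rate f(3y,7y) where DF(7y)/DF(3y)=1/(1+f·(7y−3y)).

1 1 383/400
2 2 9217/10000
3 3 8783/10000
4 4 108/125
5 5 1699/2000
6 6 8121/10000
7 7 7737/10000
8 8 733/1000
f(3y,7y) = ((8783/10000)/(7737/10000) − 1)/(4) = 523/15474 ≈ 3.3799%

step 1 [1y] swap r/1=17/383: DF=(1 − 17/383·(0))/(1+17/383) = 383/400 ≈ 0.957500
step 2 [2y] zero: DF = P = 9217/10000 ≈ 0.921700
step 3 [3y] swap r/1=1217/27575: DF=(1 − 1217/27575·(0.957500+0.921700))/(1+1217/27575) = 8783/10000 ≈ 0.878300
step 4 [4y] zero: DF = P = 108/125 ≈ 0.864000
step 5 [5y] bond c/1=1/40: DF=(38451/40000 − 1/40·(0.957500+0.921700+0.878300+0.864000))/(1+1/40) = 1699/2000 ≈ 0.849500
step 6 [6y] swap r/1=1879/52831: DF=(1 − 1879/52831·(0.957500+0.921700+0.878300+0.864000+0.849500))/(1+1879/52831) = 8121/10000 ≈ 0.812100
step 7 [7y] zero: DF = P = 7737/10000 ≈ 0.773700
step 8 [8y] zero: DF = P = 733/1000 ≈ 0.733000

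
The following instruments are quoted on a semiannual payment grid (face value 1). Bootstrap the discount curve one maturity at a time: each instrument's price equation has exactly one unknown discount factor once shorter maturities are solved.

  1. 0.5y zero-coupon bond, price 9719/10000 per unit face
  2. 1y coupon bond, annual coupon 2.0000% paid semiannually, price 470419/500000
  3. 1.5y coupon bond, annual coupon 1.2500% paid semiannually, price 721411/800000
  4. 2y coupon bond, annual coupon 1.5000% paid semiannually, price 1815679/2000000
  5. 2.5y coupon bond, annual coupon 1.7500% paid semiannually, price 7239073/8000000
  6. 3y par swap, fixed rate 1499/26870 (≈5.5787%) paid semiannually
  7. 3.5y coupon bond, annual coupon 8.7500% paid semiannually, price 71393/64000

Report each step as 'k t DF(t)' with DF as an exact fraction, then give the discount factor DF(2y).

step 1 [0.5y] zero: DF = P = 9719/10000 ≈ 0.971900
step 2 [1y] bond c/2=1/100: DF=(470419/500000 − 1/100·(0.971900))/(1+1/100) = 9219/10000 ≈ 0.921900
step 3 [1.5y] bond c/2=1/160: DF=(721411/800000 − 1/160·(0.971900+0.921900))/(1+1/160) = 2211/2500 ≈ 0.884400
step 4 [2y] bond c/2=3/400: DF=(1815679/2000000 − 3/400·(0.971900+0.921900+0.884400))/(1+3/400) = 2201/2500 ≈ 0.880400
step 5 [2.5y] bond c/2=7/800: DF=(7239073/8000000 − 7/800·(0.971900+0.921900+0.884400+0.880400))/(1+7/800) = 8653/10000 ≈ 0.865300
step 6 [3y] swap r/2=1499/53740: DF=(1 − 1499/53740·(0.971900+0.921900+0.884400+0.880400+0.865300))/(1+1499/53740) = 8501/10000 ≈ 0.850100
step 7 [3.5y] bond c/2=7/160: DF=(71393/64000 − 7/160·(0.971900+0.921900+0.884400+0.880400+0.865300+0.850100))/(1+7/160) = 1687/2000 ≈ 0.843500

1 1/2 9719/10000
2 1 9219/10000
3 3/2 2211/2500
4 2 2201/2500
5 5/2 8653/10000
6 3 8501/10000
7 7/2 1687/2000
DF(2y) = 2201/2500 ≈ 0.880400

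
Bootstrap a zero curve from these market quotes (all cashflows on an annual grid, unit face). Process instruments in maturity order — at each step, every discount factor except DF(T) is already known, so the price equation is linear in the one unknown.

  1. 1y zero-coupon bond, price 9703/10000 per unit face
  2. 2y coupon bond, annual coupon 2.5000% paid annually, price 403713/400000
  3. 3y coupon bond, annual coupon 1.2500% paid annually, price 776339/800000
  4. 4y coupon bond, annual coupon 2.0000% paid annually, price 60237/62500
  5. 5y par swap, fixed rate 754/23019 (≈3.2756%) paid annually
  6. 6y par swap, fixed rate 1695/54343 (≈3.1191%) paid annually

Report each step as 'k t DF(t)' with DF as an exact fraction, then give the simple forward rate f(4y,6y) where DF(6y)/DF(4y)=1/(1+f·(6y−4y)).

step 1 [1y] zero: DF = P = 9703/10000 ≈ 0.970300
step 2 [2y] bond c/1=1/40: DF=(403713/400000 − 1/40·(0.970300))/(1+1/40) = 961/1000 ≈ 0.961000
step 3 [3y] bond c/1=1/80: DF=(776339/800000 − 1/80·(0.970300+0.961000))/(1+1/80) = 4673/5000 ≈ 0.934600
step 4 [4y] bond c/1=1/50: DF=(60237/62500 − 1/50·(0.970300+0.961000+0.934600))/(1+1/50) = 8887/10000 ≈ 0.888700
step 5 [5y] swap r/1=754/23019: DF=(1 − 754/23019·(0.970300+0.961000+0.934600+0.888700))/(1+754/23019) = 2123/2500 ≈ 0.849200
step 6 [6y] swap r/1=1695/54343: DF=(1 − 1695/54343·(0.970300+0.961000+0.934600+0.888700+0.849200))/(1+1695/54343) = 1661/2000 ≈ 0.830500

1 1 9703/10000
2 2 961/1000
3 3 4673/5000
4 4 8887/10000
5 5 2123/2500
6 6 1661/2000
f(4y,6y) = ((8887/10000)/(1661/2000) − 1)/(2) = 291/8305 ≈ 3.5039%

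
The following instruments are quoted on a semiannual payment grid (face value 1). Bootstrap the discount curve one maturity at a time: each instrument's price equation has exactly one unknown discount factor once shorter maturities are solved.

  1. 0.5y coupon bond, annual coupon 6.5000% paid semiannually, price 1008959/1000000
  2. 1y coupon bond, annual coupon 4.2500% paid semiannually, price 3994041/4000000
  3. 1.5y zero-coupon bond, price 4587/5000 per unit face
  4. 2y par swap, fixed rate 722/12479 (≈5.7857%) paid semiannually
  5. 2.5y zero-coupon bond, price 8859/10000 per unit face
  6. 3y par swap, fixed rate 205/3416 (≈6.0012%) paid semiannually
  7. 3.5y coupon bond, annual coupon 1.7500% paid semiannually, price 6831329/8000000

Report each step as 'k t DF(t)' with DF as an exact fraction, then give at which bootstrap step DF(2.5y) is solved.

step 1 [0.5y] bond c/2=13/400: DF=(1008959/1000000 − 13/400·(0))/(1+13/400) = 2443/2500 ≈ 0.977200
step 2 [1y] bond c/2=17/800: DF=(3994041/4000000 − 17/800·(0.977200))/(1+17/800) = 4787/5000 ≈ 0.957400
step 3 [1.5y] zero: DF = P = 4587/5000 ≈ 0.917400
step 4 [2y] swap r/2=361/12479: DF=(1 − 361/12479·(0.977200+0.957400+0.917400))/(1+361/12479) = 8917/10000 ≈ 0.891700
step 5 [2.5y] zero: DF = P = 8859/10000 ≈ 0.885900
step 6 [3y] swap r/2=205/6832: DF=(1 − 205/6832·(0.977200+0.957400+0.917400+0.891700+0.885900))/(1+205/6832) = 209/250 ≈ 0.836000
step 7 [3.5y] bond c/2=7/800: DF=(6831329/8000000 − 7/800·(0.977200+0.957400+0.917400+0.891700+0.885900+0.836000))/(1+7/800) = 7991/10000 ≈ 0.799100

1 1/2 2443/2500
2 1 4787/5000
3 3/2 4587/5000
4 2 8917/10000
5 5/2 8859/10000
6 3 209/250
7 7/2 7991/10000
DF(2.5y) is solved at step 5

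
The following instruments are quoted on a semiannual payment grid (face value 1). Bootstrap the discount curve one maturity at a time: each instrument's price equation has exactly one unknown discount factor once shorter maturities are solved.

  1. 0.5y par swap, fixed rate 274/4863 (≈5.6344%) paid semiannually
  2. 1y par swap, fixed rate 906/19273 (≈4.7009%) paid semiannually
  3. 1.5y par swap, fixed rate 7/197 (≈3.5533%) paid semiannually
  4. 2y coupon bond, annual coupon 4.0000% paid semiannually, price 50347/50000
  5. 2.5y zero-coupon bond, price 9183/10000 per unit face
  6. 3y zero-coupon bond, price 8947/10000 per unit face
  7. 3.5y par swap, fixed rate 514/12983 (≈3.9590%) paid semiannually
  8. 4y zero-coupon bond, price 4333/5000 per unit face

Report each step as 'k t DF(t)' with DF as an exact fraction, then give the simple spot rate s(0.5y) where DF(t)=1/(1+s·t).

step 1 [0.5y] swap r/2=137/4863: DF=(1 − 137/4863·(0))/(1+137/4863) = 4863/5000 ≈ 0.972600
step 2 [1y] swap r/2=453/19273: DF=(1 − 453/19273·(0.972600))/(1+453/19273) = 9547/10000 ≈ 0.954700
step 3 [1.5y] swap r/2=7/394: DF=(1 − 7/394·(0.972600+0.954700))/(1+7/394) = 9489/10000 ≈ 0.948900
step 4 [2y] bond c/2=1/50: DF=(50347/50000 − 1/50·(0.972600+0.954700+0.948900))/(1+1/50) = 2327/2500 ≈ 0.930800
step 5 [2.5y] zero: DF = P = 9183/10000 ≈ 0.918300
step 6 [3y] zero: DF = P = 8947/10000 ≈ 0.894700
step 7 [3.5y] swap r/2=257/12983: DF=(1 − 257/12983·(0.972600+0.954700+0.948900+0.930800+0.918300+0.894700))/(1+257/12983) = 1743/2000 ≈ 0.871500
step 8 [4y] zero: DF = P = 4333/5000 ≈ 0.866600

1 1/2 4863/5000
2 1 9547/10000
3 3/2 9489/10000
4 2 2327/2500
5 5/2 9183/10000
6 3 8947/10000
7 7/2 1743/2000
8 4 4333/5000
s(0.5y) = (1/(4863/5000) − 1)/(1/2) = 274/4863 ≈ 5.6344%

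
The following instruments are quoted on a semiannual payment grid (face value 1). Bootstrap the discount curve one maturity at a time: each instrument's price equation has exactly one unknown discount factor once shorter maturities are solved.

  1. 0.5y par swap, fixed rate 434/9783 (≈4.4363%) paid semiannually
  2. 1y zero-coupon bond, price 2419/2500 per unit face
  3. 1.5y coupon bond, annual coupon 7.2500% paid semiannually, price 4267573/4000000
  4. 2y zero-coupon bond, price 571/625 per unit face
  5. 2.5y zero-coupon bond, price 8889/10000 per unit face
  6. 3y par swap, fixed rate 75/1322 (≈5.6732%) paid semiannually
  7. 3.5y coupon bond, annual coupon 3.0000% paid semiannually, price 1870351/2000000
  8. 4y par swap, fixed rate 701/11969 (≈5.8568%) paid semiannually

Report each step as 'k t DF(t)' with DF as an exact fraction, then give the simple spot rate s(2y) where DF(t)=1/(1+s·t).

1 1/2 9783/10000
2 1 2419/2500
3 3/2 1923/2000
4 2 571/625
5 5/2 8889/10000
6 3 337/400
7 7/2 8393/10000
8 4 7897/10000
s(2y) = (1/(571/625) − 1)/(2) = 27/571 ≈ 4.7285%

step 1 [0.5y] swap r/2=217/9783: DF=(1 − 217/9783·(0))/(1+217/9783) = 9783/10000 ≈ 0.978300
step 2 [1y] zero: DF = P = 2419/2500 ≈ 0.967600
step 3 [1.5y] bond c/2=29/800: DF=(4267573/4000000 − 29/800·(0.978300+0.967600))/(1+29/800) = 1923/2000 ≈ 0.961500
step 4 [2y] zero: DF = P = 571/625 ≈ 0.913600
step 5 [2.5y] zero: DF = P = 8889/10000 ≈ 0.888900
step 6 [3y] swap r/2=75/2644: DF=(1 − 75/2644·(0.978300+0.967600+0.961500+0.913600+0.888900))/(1+75/2644) = 337/400 ≈ 0.842500
step 7 [3.5y] bond c/2=3/200: DF=(1870351/2000000 − 3/200·(0.978300+0.967600+0.961500+0.913600+0.888900+0.842500))/(1+3/200) = 8393/10000 ≈ 0.839300
step 8 [4y] swap r/2=701/23938: DF=(1 − 701/23938·(0.978300+0.967600+0.961500+0.913600+0.888900+0.842500+0.839300))/(1+701/23938) = 7897/10000 ≈ 0.789700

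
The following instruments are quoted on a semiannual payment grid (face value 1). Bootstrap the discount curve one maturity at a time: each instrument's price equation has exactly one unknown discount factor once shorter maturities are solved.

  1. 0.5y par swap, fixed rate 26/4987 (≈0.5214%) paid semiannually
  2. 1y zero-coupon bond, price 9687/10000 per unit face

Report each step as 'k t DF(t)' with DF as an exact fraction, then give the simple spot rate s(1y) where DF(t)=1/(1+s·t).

1 1/2 4987/5000
2 1 9687/10000
s(1y) = (1/(9687/10000) − 1)/(1) = 313/9687 ≈ 3.2311%

step 1 [0.5y] swap r/2=13/4987: DF=(1 − 13/4987·(0))/(1+13/4987) = 4987/5000 ≈ 0.997400
step 2 [1y] zero: DF = P = 9687/10000 ≈ 0.968700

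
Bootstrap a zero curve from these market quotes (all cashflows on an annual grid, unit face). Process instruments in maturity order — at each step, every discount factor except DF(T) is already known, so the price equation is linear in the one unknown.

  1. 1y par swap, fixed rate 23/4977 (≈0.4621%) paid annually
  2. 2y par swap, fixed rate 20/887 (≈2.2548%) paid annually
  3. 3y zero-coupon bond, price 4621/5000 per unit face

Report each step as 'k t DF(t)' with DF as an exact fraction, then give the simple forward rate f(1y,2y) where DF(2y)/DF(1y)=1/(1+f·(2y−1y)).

step 1 [1y] swap r/1=23/4977: DF=(1 − 23/4977·(0))/(1+23/4977) = 4977/5000 ≈ 0.995400
step 2 [2y] swap r/1=20/887: DF=(1 − 20/887·(0.995400))/(1+20/887) = 239/250 ≈ 0.956000
step 3 [3y] zero: DF = P = 4621/5000 ≈ 0.924200

1 1 4977/5000
2 2 239/250
3 3 4621/5000
f(1y,2y) = ((4977/5000)/(239/250) − 1)/(1) = 197/4780 ≈ 4.1213%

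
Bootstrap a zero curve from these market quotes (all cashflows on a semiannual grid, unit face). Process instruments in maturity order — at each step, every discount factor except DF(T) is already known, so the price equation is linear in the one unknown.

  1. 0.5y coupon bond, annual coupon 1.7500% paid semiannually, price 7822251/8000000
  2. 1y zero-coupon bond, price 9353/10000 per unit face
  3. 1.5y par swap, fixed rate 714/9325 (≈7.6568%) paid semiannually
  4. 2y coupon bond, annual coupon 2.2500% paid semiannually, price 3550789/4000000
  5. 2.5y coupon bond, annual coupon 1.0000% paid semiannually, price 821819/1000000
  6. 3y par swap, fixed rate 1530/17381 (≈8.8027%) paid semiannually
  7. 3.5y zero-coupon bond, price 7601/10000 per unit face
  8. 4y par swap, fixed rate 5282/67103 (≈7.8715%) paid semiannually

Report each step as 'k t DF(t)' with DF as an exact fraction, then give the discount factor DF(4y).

step 1 [0.5y] bond c/2=7/800: DF=(7822251/8000000 − 7/800·(0))/(1+7/800) = 9693/10000 ≈ 0.969300
step 2 [1y] zero: DF = P = 9353/10000 ≈ 0.935300
step 3 [1.5y] swap r/2=357/9325: DF=(1 − 357/9325·(0.969300+0.935300))/(1+357/9325) = 8929/10000 ≈ 0.892900
step 4 [2y] bond c/2=9/800: DF=(3550789/4000000 − 9/800·(0.969300+0.935300+0.892900))/(1+9/800) = 8467/10000 ≈ 0.846700
step 5 [2.5y] bond c/2=1/200: DF=(821819/1000000 − 1/200·(0.969300+0.935300+0.892900+0.846700))/(1+1/200) = 1999/2500 ≈ 0.799600
step 6 [3y] swap r/2=765/17381: DF=(1 − 765/17381·(0.969300+0.935300+0.892900+0.846700+0.799600))/(1+765/17381) = 1541/2000 ≈ 0.770500
step 7 [3.5y] zero: DF = P = 7601/10000 ≈ 0.760100
step 8 [4y] swap r/2=2641/67103: DF=(1 − 2641/67103·(0.969300+0.935300+0.892900+0.846700+0.799600+0.770500+0.760100))/(1+2641/67103) = 7359/10000 ≈ 0.735900

1 1/2 9693/10000
2 1 9353/10000
3 3/2 8929/10000
4 2 8467/10000
5 5/2 1999/2500
6 3 1541/2000
7 7/2 7601/10000
8 4 7359/10000
DF(4y) = 7359/10000 ≈ 0.735900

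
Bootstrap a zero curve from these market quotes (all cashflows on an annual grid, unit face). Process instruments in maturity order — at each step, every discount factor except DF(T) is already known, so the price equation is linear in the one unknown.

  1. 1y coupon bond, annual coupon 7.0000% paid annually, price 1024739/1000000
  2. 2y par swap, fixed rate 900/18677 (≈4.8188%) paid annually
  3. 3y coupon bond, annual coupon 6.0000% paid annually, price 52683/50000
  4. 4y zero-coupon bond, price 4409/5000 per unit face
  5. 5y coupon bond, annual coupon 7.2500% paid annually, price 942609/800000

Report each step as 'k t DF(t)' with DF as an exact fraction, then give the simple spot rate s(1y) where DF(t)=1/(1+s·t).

step 1 [1y] bond c/1=7/100: DF=(1024739/1000000 − 7/100·(0))/(1+7/100) = 9577/10000 ≈ 0.957700
step 2 [2y] swap r/1=900/18677: DF=(1 − 900/18677·(0.957700))/(1+900/18677) = 91/100 ≈ 0.910000
step 3 [3y] bond c/1=3/50: DF=(52683/50000 − 3/50·(0.957700+0.910000))/(1+3/50) = 8883/10000 ≈ 0.888300
step 4 [4y] zero: DF = P = 4409/5000 ≈ 0.881800
step 5 [5y] bond c/1=29/400: DF=(942609/800000 − 29/400·(0.957700+0.910000+0.888300+0.881800))/(1+29/400) = 8527/10000 ≈ 0.852700

1 1 9577/10000
2 2 91/100
3 3 8883/10000
4 4 4409/5000
5 5 8527/10000
s(1y) = (1/(9577/10000) − 1)/(1) = 423/9577 ≈ 4.4168%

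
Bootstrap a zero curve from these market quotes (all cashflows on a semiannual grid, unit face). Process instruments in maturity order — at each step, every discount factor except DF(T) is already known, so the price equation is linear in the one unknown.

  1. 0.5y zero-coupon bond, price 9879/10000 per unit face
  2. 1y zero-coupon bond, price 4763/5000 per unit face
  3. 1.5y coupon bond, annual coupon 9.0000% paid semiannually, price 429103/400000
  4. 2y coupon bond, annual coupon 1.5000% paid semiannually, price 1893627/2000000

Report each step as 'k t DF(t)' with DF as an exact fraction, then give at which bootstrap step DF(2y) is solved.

step 1 [0.5y] zero: DF = P = 9879/10000 ≈ 0.987900
step 2 [1y] zero: DF = P = 4763/5000 ≈ 0.952600
step 3 [1.5y] bond c/2=9/200: DF=(429103/400000 − 9/200·(0.987900+0.952600))/(1+9/200) = 943/1000 ≈ 0.943000
step 4 [2y] bond c/2=3/400: DF=(1893627/2000000 − 3/400·(0.987900+0.952600+0.943000))/(1+3/400) = 9183/10000 ≈ 0.918300

1 1/2 9879/10000
2 1 4763/5000
3 3/2 943/1000
4 2 9183/10000
DF(2y) is solved at step 4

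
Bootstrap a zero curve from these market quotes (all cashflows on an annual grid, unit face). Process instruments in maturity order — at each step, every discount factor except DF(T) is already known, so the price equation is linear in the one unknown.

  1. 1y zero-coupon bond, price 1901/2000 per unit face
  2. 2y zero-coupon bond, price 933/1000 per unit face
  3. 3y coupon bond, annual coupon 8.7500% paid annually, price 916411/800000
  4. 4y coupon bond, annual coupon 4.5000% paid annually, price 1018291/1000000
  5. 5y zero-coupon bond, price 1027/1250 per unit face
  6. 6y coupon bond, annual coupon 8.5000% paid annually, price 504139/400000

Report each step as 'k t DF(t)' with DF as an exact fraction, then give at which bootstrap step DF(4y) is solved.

1 1 1901/2000
2 2 933/1000
3 3 4509/5000
4 4 1709/2000
5 5 1027/1250
6 6 8121/10000
DF(4y) is solved at step 4

step 1 [1y] zero: DF = P = 1901/2000 ≈ 0.950500
step 2 [2y] zero: DF = P = 933/1000 ≈ 0.933000
step 3 [3y] bond c/1=7/80: DF=(916411/800000 − 7/80·(0.950500+0.933000))/(1+7/80) = 4509/5000 ≈ 0.901800
step 4 [4y] bond c/1=9/200: DF=(1018291/1000000 − 9/200·(0.950500+0.933000+0.901800))/(1+9/200) = 1709/2000 ≈ 0.854500
step 5 [5y] zero: DF = P = 1027/1250 ≈ 0.821600
step 6 [6y] bond c/1=17/200: DF=(504139/400000 − 17/200·(0.950500+0.933000+0.901800+0.854500+0.821600))/(1+17/200) = 8121/10000 ≈ 0.812100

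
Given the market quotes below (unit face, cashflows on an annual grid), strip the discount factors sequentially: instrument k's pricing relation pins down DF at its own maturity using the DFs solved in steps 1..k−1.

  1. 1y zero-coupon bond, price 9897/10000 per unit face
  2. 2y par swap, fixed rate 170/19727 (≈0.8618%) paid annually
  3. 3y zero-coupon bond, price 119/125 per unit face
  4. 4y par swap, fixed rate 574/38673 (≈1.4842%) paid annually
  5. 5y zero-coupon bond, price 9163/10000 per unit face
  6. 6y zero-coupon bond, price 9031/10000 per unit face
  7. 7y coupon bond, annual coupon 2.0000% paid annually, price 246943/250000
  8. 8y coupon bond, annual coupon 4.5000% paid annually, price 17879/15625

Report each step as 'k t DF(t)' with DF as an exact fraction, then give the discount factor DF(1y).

1 1 9897/10000
2 2 983/1000
3 3 119/125
4 4 4713/5000
5 5 9163/10000
6 6 9031/10000
7 7 8569/10000
8 8 2033/2500
DF(1y) = 9897/10000 ≈ 0.989700

step 1 [1y] zero: DF = P = 9897/10000 ≈ 0.989700
step 2 [2y] swap r/1=170/19727: DF=(1 − 170/19727·(0.989700))/(1+170/19727) = 983/1000 ≈ 0.983000
step 3 [3y] zero: DF = P = 119/125 ≈ 0.952000
step 4 [4y] swap r/1=574/38673: DF=(1 − 574/38673·(0.989700+0.983000+0.952000))/(1+574/38673) = 4713/5000 ≈ 0.942600
step 5 [5y] zero: DF = P = 9163/10000 ≈ 0.916300
step 6 [6y] zero: DF = P = 9031/10000 ≈ 0.903100
step 7 [7y] bond c/1=1/50: DF=(246943/250000 − 1/50·(0.989700+0.983000+0.952000+0.942600+0.916300+0.903100))/(1+1/50) = 8569/10000 ≈ 0.856900
step 8 [8y] bond c/1=9/200: DF=(17879/15625 − 9/200·(0.989700+0.983000+0.952000+0.942600+0.916300+0.903100+0.856900))/(1+9/200) = 2033/2500 ≈ 0.813200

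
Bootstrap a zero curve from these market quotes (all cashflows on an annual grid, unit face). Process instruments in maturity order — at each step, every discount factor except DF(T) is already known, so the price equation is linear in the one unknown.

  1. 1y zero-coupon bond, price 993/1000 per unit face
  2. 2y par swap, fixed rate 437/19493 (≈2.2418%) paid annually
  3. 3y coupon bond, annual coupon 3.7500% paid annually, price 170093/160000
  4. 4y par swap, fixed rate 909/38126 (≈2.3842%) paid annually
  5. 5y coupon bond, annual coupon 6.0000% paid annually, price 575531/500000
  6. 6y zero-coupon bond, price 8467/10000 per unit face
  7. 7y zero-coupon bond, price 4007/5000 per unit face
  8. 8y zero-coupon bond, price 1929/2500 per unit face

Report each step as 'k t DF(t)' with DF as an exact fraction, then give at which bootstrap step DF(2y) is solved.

1 1 993/1000
2 2 9563/10000
3 3 4771/5000
4 4 9091/10000
5 5 8701/10000
6 6 8467/10000
7 7 4007/5000
8 8 1929/2500
DF(2y) is solved at step 2

step 1 [1y] zero: DF = P = 993/1000 ≈ 0.993000
step 2 [2y] swap r/1=437/19493: DF=(1 − 437/19493·(0.993000))/(1+437/19493) = 9563/10000 ≈ 0.956300
step 3 [3y] bond c/1=3/80: DF=(170093/160000 − 3/80·(0.993000+0.956300))/(1+3/80) = 4771/5000 ≈ 0.954200
step 4 [4y] swap r/1=909/38126: DF=(1 − 909/38126·(0.993000+0.956300+0.954200))/(1+909/38126) = 9091/10000 ≈ 0.909100
step 5 [5y] bond c/1=3/50: DF=(575531/500000 − 3/50·(0.993000+0.956300+0.954200+0.909100))/(1+3/50) = 8701/10000 ≈ 0.870100
step 6 [6y] zero: DF = P = 8467/10000 ≈ 0.846700
step 7 [7y] zero: DF = P = 4007/5000 ≈ 0.801400
step 8 [8y] zero: DF = P = 1929/2500 ≈ 0.771600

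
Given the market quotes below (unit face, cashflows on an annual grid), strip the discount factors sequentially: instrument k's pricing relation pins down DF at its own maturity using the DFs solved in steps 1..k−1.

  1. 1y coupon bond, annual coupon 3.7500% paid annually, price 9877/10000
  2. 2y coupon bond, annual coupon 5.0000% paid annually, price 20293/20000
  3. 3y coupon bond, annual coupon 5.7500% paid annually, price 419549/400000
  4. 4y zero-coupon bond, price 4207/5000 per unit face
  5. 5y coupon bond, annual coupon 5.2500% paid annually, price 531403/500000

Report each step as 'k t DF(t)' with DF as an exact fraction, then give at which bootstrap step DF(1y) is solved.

1 1 119/125
2 2 921/1000
3 3 89/100
4 4 4207/5000
5 5 83/100
DF(1y) is solved at step 1

step 1 [1y] bond c/1=3/80: DF=(9877/10000 − 3/80·(0))/(1+3/80) = 119/125 ≈ 0.952000
step 2 [2y] bond c/1=1/20: DF=(20293/20000 − 1/20·(0.952000))/(1+1/20) = 921/1000 ≈ 0.921000
step 3 [3y] bond c/1=23/400: DF=(419549/400000 − 23/400·(0.952000+0.921000))/(1+23/400) = 89/100 ≈ 0.890000
step 4 [4y] zero: DF = P = 4207/5000 ≈ 0.841400
step 5 [5y] bond c/1=21/400: DF=(531403/500000 − 21/400·(0.952000+0.921000+0.890000+0.841400))/(1+21/400) = 83/100 ≈ 0.830000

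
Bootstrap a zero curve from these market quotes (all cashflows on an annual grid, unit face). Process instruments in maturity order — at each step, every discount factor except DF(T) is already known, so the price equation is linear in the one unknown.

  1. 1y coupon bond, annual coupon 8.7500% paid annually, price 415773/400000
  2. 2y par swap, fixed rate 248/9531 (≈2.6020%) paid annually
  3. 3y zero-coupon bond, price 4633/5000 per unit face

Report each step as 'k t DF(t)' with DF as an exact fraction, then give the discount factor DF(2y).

step 1 [1y] bond c/1=7/80: DF=(415773/400000 − 7/80·(0))/(1+7/80) = 4779/5000 ≈ 0.955800
step 2 [2y] swap r/1=248/9531: DF=(1 − 248/9531·(0.955800))/(1+248/9531) = 594/625 ≈ 0.950400
step 3 [3y] zero: DF = P = 4633/5000 ≈ 0.926600

1 1 4779/5000
2 2 594/625
3 3 4633/5000
DF(2y) = 594/625 ≈ 0.950400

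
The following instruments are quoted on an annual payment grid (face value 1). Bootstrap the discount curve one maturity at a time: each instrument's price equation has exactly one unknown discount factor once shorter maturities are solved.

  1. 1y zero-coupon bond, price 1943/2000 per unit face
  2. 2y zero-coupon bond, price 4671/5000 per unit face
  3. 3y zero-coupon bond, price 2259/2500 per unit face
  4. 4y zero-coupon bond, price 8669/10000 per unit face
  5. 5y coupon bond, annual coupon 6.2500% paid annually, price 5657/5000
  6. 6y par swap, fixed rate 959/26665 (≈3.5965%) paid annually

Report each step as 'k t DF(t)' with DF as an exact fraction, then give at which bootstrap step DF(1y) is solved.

1 1 1943/2000
2 2 4671/5000
3 3 2259/2500
4 4 8669/10000
5 5 4243/5000
6 6 4041/5000
DF(1y) is solved at step 1

step 1 [1y] zero: DF = P = 1943/2000 ≈ 0.971500
step 2 [2y] zero: DF = P = 4671/5000 ≈ 0.934200
step 3 [3y] zero: DF = P = 2259/2500 ≈ 0.903600
step 4 [4y] zero: DF = P = 8669/10000 ≈ 0.866900
step 5 [5y] bond c/1=1/16: DF=(5657/5000 − 1/16·(0.971500+0.934200+0.903600+0.866900))/(1+1/16) = 4243/5000 ≈ 0.848600
step 6 [6y] swap r/1=959/26665: DF=(1 − 959/26665·(0.971500+0.934200+0.903600+0.866900+0.848600))/(1+959/26665) = 4041/5000 ≈ 0.808200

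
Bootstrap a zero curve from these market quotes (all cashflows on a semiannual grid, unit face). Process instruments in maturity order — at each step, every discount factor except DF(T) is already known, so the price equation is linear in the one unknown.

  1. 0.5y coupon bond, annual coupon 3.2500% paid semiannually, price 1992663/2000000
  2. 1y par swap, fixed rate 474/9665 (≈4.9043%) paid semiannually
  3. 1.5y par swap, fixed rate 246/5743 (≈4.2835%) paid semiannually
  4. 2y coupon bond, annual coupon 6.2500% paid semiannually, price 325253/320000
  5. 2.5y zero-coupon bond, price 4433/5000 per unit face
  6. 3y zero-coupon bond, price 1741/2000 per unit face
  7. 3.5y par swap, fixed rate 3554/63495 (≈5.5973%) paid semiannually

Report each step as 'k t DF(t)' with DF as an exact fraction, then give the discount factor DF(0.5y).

step 1 [0.5y] bond c/2=13/800: DF=(1992663/2000000 − 13/800·(0))/(1+13/800) = 2451/2500 ≈ 0.980400
step 2 [1y] swap r/2=237/9665: DF=(1 − 237/9665·(0.980400))/(1+237/9665) = 4763/5000 ≈ 0.952600
step 3 [1.5y] swap r/2=123/5743: DF=(1 − 123/5743·(0.980400+0.952600))/(1+123/5743) = 1877/2000 ≈ 0.938500
step 4 [2y] bond c/2=1/32: DF=(325253/320000 − 1/32·(0.980400+0.952600+0.938500))/(1+1/32) = 4493/5000 ≈ 0.898600
step 5 [2.5y] zero: DF = P = 4433/5000 ≈ 0.886600
step 6 [3y] zero: DF = P = 1741/2000 ≈ 0.870500
step 7 [3.5y] swap r/2=1777/63495: DF=(1 − 1777/63495·(0.980400+0.952600+0.938500+0.898600+0.886600+0.870500))/(1+1777/63495) = 8223/10000 ≈ 0.822300

1 1/2 2451/2500
2 1 4763/5000
3 3/2 1877/2000
4 2 4493/5000
5 5/2 4433/5000
6 3 1741/2000
7 7/2 8223/10000
DF(0.5y) = 2451/2500 ≈ 0.980400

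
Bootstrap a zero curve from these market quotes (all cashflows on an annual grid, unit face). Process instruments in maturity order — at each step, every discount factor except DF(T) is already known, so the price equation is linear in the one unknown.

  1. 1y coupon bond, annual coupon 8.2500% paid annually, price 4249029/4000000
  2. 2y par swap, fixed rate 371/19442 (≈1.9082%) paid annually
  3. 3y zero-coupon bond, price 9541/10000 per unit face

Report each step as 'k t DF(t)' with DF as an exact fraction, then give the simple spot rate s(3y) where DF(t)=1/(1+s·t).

step 1 [1y] bond c/1=33/400: DF=(4249029/4000000 − 33/400·(0))/(1+33/400) = 9813/10000 ≈ 0.981300
step 2 [2y] swap r/1=371/19442: DF=(1 − 371/19442·(0.981300))/(1+371/19442) = 9629/10000 ≈ 0.962900
step 3 [3y] zero: DF = P = 9541/10000 ≈ 0.954100

1 1 9813/10000
2 2 9629/10000
3 3 9541/10000
s(3y) = (1/(9541/10000) − 1)/(3) = 153/9541 ≈ 1.6036%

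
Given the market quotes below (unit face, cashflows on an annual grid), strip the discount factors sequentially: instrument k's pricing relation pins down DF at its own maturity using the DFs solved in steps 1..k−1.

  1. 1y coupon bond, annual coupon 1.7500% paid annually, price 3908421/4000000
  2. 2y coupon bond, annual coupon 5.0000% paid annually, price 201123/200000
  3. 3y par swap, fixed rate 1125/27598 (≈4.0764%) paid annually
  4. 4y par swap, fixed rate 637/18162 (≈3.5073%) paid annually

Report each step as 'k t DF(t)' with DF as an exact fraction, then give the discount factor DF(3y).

1 1 9603/10000
2 2 114/125
3 3 71/80
4 4 4363/5000
DF(3y) = 71/80 ≈ 0.887500

step 1 [1y] bond c/1=7/400: DF=(3908421/4000000 − 7/400·(0))/(1+7/400) = 9603/10000 ≈ 0.960300
step 2 [2y] bond c/1=1/20: DF=(201123/200000 − 1/20·(0.960300))/(1+1/20) = 114/125 ≈ 0.912000
step 3 [3y] swap r/1=1125/27598: DF=(1 − 1125/27598·(0.960300+0.912000))/(1+1125/27598) = 71/80 ≈ 0.887500
step 4 [4y] swap r/1=637/18162: DF=(1 − 637/18162·(0.960300+0.912000+0.887500))/(1+637/18162) = 4363/5000 ≈ 0.872600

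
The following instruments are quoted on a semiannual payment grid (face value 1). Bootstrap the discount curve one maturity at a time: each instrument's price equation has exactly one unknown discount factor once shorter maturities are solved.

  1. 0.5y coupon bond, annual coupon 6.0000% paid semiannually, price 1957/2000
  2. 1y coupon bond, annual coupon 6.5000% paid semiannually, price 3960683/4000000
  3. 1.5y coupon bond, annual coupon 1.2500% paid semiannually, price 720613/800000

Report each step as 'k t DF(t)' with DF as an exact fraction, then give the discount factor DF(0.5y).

1 1/2 19/20
2 1 9291/10000
3 3/2 1767/2000
DF(0.5y) = 19/20 ≈ 0.950000

step 1 [0.5y] bond c/2=3/100: DF=(1957/2000 − 3/100·(0))/(1+3/100) = 19/20 ≈ 0.950000
step 2 [1y] bond c/2=13/400: DF=(3960683/4000000 − 13/400·(0.950000))/(1+13/400) = 9291/10000 ≈ 0.929100
step 3 [1.5y] bond c/2=1/160: DF=(720613/800000 − 1/160·(0.950000+0.929100))/(1+1/160) = 1767/2000 ≈ 0.883500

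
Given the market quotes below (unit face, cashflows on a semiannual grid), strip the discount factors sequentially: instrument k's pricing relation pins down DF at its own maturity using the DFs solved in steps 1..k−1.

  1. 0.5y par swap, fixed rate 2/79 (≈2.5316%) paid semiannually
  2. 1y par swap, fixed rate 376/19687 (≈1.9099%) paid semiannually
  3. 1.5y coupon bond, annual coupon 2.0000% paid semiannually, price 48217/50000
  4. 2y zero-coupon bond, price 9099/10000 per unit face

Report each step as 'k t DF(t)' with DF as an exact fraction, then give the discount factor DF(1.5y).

step 1 [0.5y] swap r/2=1/79: DF=(1 − 1/79·(0))/(1+1/79) = 79/80 ≈ 0.987500
step 2 [1y] swap r/2=188/19687: DF=(1 − 188/19687·(0.987500))/(1+188/19687) = 2453/2500 ≈ 0.981200
step 3 [1.5y] bond c/2=1/100: DF=(48217/50000 − 1/100·(0.987500+0.981200))/(1+1/100) = 9353/10000 ≈ 0.935300
step 4 [2y] zero: DF = P = 9099/10000 ≈ 0.909900

1 1/2 79/80
2 1 2453/2500
3 3/2 9353/10000
4 2 9099/10000
DF(1.5y) = 9353/10000 ≈ 0.935300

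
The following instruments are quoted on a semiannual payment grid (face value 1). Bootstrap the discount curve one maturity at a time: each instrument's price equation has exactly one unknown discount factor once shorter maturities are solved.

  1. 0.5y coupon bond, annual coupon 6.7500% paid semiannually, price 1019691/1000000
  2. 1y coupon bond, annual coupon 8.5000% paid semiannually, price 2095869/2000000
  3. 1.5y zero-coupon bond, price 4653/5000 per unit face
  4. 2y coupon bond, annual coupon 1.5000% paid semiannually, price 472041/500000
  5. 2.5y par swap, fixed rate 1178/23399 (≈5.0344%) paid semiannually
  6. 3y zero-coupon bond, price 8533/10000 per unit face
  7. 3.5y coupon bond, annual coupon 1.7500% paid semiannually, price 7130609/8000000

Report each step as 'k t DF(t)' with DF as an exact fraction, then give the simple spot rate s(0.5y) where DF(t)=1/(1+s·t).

1 1/2 1233/1250
2 1 193/200
3 3/2 4653/5000
4 2 2289/2500
5 5/2 4411/5000
6 3 8533/10000
7 7/2 2089/2500
s(0.5y) = (1/(1233/1250) − 1)/(1/2) = 34/1233 ≈ 2.7575%

step 1 [0.5y] bond c/2=27/800: DF=(1019691/1000000 − 27/800·(0))/(1+27/800) = 1233/1250 ≈ 0.986400
step 2 [1y] bond c/2=17/400: DF=(2095869/2000000 − 17/400·(0.986400))/(1+17/400) = 193/200 ≈ 0.965000
step 3 [1.5y] zero: DF = P = 4653/5000 ≈ 0.930600
step 4 [2y] bond c/2=3/400: DF=(472041/500000 − 3/400·(0.986400+0.965000+0.930600))/(1+3/400) = 2289/2500 ≈ 0.915600
step 5 [2.5y] swap r/2=589/23399: DF=(1 − 589/23399·(0.986400+0.965000+0.930600+0.915600))/(1+589/23399) = 4411/5000 ≈ 0.882200
step 6 [3y] zero: DF = P = 8533/10000 ≈ 0.853300
step 7 [3.5y] bond c/2=7/800: DF=(7130609/8000000 − 7/800·(0.986400+0.965000+0.930600+0.915600+0.882200+0.853300))/(1+7/800) = 2089/2500 ≈ 0.835600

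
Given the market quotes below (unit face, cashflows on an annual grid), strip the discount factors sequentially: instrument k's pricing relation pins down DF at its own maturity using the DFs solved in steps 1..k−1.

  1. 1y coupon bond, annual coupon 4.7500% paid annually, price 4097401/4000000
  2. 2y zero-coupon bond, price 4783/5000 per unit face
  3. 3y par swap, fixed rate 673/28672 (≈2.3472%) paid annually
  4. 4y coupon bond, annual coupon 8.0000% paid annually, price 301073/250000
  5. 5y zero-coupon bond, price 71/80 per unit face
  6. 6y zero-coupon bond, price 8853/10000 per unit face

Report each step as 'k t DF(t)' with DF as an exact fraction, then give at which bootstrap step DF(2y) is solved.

1 1 9779/10000
2 2 4783/5000
3 3 9327/10000
4 4 9027/10000
5 5 71/80
6 6 8853/10000
DF(2y) is solved at step 2

step 1 [1y] bond c/1=19/400: DF=(4097401/4000000 − 19/400·(0))/(1+19/400) = 9779/10000 ≈ 0.977900
step 2 [2y] zero: DF = P = 4783/5000 ≈ 0.956600
step 3 [3y] swap r/1=673/28672: DF=(1 − 673/28672·(0.977900+0.956600))/(1+673/28672) = 9327/10000 ≈ 0.932700
step 4 [4y] bond c/1=2/25: DF=(301073/250000 − 2/25·(0.977900+0.956600+0.932700))/(1+2/25) = 9027/10000 ≈ 0.902700
step 5 [5y] zero: DF = P = 71/80 ≈ 0.887500
step 6 [6y] zero: DF = P = 8853/10000 ≈ 0.885300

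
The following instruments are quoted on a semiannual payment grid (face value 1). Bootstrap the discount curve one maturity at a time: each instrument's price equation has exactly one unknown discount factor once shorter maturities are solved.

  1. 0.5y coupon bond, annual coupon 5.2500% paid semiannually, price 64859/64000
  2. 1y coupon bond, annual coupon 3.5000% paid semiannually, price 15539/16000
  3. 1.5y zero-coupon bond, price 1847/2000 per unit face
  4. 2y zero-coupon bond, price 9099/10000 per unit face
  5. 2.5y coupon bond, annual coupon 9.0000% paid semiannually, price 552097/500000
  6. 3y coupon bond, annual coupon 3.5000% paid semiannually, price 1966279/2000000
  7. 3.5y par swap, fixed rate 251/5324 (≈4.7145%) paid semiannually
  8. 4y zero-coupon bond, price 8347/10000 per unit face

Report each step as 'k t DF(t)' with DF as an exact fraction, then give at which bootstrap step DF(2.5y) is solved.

1 1/2 79/80
2 1 15/16
3 3/2 1847/2000
4 2 9099/10000
5 5/2 2237/2500
6 3 4431/5000
7 7/2 4247/5000
8 4 8347/10000
DF(2.5y) is solved at step 5

step 1 [0.5y] bond c/2=21/800: DF=(64859/64000 − 21/800·(0))/(1+21/800) = 79/80 ≈ 0.987500
step 2 [1y] bond c/2=7/400: DF=(15539/16000 − 7/400·(0.987500))/(1+7/400) = 15/16 ≈ 0.937500
step 3 [1.5y] zero: DF = P = 1847/2000 ≈ 0.923500
step 4 [2y] zero: DF = P = 9099/10000 ≈ 0.909900
step 5 [2.5y] bond c/2=9/200: DF=(552097/500000 − 9/200·(0.987500+0.937500+0.923500+0.909900))/(1+9/200) = 2237/2500 ≈ 0.894800
step 6 [3y] bond c/2=7/400: DF=(1966279/2000000 − 7/400·(0.987500+0.937500+0.923500+0.909900+0.894800))/(1+7/400) = 4431/5000 ≈ 0.886200
step 7 [3.5y] swap r/2=251/10648: DF=(1 − 251/10648·(0.987500+0.937500+0.923500+0.909900+0.894800+0.886200))/(1+251/10648) = 4247/5000 ≈ 0.849400
step 8 [4y] zero: DF = P = 8347/10000 ≈ 0.834700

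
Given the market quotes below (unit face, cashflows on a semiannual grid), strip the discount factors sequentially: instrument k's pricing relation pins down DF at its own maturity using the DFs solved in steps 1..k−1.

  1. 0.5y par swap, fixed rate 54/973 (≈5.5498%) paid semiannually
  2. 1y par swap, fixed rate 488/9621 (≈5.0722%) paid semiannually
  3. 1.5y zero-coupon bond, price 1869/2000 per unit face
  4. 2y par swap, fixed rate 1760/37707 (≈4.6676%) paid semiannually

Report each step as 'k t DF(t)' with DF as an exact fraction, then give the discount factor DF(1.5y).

step 1 [0.5y] swap r/2=27/973: DF=(1 − 27/973·(0))/(1+27/973) = 973/1000 ≈ 0.973000
step 2 [1y] swap r/2=244/9621: DF=(1 − 244/9621·(0.973000))/(1+244/9621) = 1189/1250 ≈ 0.951200
step 3 [1.5y] zero: DF = P = 1869/2000 ≈ 0.934500
step 4 [2y] swap r/2=880/37707: DF=(1 − 880/37707·(0.973000+0.951200+0.934500))/(1+880/37707) = 114/125 ≈ 0.912000

1 1/2 973/1000
2 1 1189/1250
3 3/2 1869/2000
4 2 114/125
DF(1.5y) = 1869/2000 ≈ 0.934500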